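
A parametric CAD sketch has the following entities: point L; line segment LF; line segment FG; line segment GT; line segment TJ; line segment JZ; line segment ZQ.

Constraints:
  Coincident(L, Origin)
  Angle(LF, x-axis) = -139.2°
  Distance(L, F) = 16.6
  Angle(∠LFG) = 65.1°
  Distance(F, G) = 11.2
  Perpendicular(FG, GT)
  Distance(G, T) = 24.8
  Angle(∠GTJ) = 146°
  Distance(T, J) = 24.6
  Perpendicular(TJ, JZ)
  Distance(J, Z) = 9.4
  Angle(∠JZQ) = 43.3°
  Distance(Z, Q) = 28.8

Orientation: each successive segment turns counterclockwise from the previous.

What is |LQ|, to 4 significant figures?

23.06

L is at the origin; LF runs at -139.2° with length 16.6, so F = (-12.57, -10.85). ∠LFG = 65.1° gives FG at -24.30° from the x-axis; with |FG| = 11.2, G = (-2.358, -15.46). FG ⟂ GT, so GT runs at 65.70°; with |GT| = 24.8, T = (7.847, 7.147). ∠GTJ = 146.0° gives TJ at 99.70° from the x-axis; with |TJ| = 24.6, J = (3.702, 31.40). TJ is perpendicular to JZ, so JZ runs at -170.3°; with |JZ| = 9.4, Z = (-5.563, 29.81). ∠JZQ = 43.3° gives ZQ at -33.60° from the x-axis; with |ZQ| = 28.8, Q = (18.42, 13.87). Then |LQ| = |Q − L| = 23.06.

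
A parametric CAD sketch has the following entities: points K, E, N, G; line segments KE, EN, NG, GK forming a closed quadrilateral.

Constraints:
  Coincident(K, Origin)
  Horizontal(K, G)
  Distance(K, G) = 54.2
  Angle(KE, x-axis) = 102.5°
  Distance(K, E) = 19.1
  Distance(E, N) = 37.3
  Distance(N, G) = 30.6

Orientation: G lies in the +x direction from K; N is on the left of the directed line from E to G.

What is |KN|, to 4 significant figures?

39.71

Checks: |EN| = 37.30 ✓; |NG| = 30.60 ✓.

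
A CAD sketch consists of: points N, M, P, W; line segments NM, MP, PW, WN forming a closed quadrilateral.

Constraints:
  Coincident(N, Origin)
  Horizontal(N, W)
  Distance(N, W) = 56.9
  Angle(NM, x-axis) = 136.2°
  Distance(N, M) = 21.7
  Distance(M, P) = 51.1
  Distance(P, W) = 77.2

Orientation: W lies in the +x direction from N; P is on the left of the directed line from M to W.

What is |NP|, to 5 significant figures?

60.673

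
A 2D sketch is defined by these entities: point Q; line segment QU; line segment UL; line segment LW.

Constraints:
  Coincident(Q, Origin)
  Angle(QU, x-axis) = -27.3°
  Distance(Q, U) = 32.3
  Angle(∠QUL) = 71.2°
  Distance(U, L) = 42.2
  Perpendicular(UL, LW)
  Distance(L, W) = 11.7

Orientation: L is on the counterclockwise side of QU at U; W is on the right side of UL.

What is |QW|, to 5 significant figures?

52.896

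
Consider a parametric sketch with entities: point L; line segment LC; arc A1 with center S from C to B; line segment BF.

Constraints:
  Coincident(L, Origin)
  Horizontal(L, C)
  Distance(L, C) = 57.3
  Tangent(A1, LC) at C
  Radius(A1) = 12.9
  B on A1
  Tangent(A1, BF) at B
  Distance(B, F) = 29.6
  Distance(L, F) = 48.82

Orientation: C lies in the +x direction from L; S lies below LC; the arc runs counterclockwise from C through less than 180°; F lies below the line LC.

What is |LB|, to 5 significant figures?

46.096

Checks: |SB| = 12.90 ✓; ∠(SB, BF) = 90.00° ✓; |BF| = 29.60 ✓; |LF| = 48.82 ✓.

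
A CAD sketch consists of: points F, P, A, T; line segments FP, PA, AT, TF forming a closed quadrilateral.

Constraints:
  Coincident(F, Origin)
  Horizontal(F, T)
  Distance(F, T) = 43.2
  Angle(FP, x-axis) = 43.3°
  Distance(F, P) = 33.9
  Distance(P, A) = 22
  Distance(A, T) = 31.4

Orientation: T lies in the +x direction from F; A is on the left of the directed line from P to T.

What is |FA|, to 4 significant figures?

54.94

F is at the origin; FT is horizontal with |FT| = 43.2 and T in +x, so T = (43.2, 0). FP runs at 43.3° with |FP| = 33.9, so P = (24.67, 23.25). A is determined by |PA| = 22.0 and |AT| = 31.4 together: it lies at the intersection of circle(P, 22.0) and circle(T, 31.4). With |PT| = 29.73, the foot of the radical line on PT is 6.422 from P and the perpendicular offset is √(22.0² − 6.422²) = 21.04. Taking the left-of-PT solution: A = (45.13, 31.34).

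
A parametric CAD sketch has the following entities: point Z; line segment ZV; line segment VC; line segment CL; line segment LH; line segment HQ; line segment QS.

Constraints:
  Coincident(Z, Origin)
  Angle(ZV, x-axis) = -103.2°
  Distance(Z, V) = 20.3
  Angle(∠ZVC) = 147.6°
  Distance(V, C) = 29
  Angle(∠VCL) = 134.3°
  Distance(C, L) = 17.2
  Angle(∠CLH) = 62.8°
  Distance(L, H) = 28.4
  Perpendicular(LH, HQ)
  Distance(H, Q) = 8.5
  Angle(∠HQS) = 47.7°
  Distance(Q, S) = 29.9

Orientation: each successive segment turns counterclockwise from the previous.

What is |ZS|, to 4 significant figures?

57.40

Z is at the origin; ZV runs at -103.2° with length 20.3, so V = (-4.636, -19.76). ∠ZVC = 147.6° gives VC at -70.80° from the x-axis; with |VC| = 29.0, C = (4.902, -47.15). ∠VCL = 134.3° gives CL at -25.10° from the x-axis; with |CL| = 17.2, L = (20.48, -54.45). ∠CLH = 62.8° gives LH at 92.10° from the x-axis; with |LH| = 28.4, H = (19.44, -26.07). The perpendicularity gives HQ at right angles to LH, so HQ runs at -177.9°; with |HQ| = 8.5, Q = (10.94, -26.38). ∠HQS = 47.7° gives QS at -45.60° from the x-axis; with |QS| = 29.9, S = (31.86, -47.74). Then |ZS| = |S − Z| = 57.40.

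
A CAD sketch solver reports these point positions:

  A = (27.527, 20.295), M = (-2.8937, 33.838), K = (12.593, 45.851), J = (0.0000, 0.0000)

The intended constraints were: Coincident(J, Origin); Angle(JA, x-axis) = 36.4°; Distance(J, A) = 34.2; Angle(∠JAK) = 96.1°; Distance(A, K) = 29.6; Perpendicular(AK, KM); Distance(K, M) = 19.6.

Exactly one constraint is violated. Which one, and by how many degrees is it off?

Perpendicular(AK, KM) — off by 7.50°.

J = (0.00, 0.00) ✓; JA at 36.40° ✓; |JA| = 34.20 ✓; ∠JAK = 96.10° ✓; |AK| = 29.60 ✓; ∠(AK, KM) = 97.50° ✗; |KM| = 19.60 ✓.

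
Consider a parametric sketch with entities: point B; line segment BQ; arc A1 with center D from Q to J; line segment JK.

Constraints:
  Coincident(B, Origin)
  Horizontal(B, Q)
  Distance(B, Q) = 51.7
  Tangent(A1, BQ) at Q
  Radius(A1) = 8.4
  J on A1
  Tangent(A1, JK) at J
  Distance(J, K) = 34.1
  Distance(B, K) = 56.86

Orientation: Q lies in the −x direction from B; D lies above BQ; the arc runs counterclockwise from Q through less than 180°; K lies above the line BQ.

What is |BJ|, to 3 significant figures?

44.0

B is at the origin; BQ is horizontal with |BQ| = 51.7 and Q on the −x side, so Q = (-51.7, 0.00). Tangency of A1 to BQ means the radius DQ is perpendicular to BQ, so D = Q + (0, 8.4) = (-51.7, 8.40). Since DJ ⟂ JK (tangency), |DK| = √(8.4² + 34.1²) = 35.1 regardless of where J sits on A1. So K lies on both circle(B, 56.86) and circle(D, 35.1); the above-BQ intersection is K = (-39.2, 41.2). J is the foot of the tangent from K: J = (-43.4, 7.37).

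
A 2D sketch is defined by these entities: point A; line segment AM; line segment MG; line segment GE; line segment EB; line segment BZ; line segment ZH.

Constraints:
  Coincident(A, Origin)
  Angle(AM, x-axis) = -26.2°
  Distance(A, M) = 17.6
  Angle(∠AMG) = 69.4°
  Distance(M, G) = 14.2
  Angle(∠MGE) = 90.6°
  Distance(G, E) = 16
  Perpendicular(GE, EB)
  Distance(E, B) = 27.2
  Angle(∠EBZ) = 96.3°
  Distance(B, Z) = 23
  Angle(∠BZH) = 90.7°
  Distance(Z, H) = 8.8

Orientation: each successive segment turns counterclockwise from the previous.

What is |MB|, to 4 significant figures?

20.73

A is at the origin; AM runs at -26.2° with length 17.6, so M = (15.79, -7.771). ∠AMG = 69.4° gives MG at 84.40° from the x-axis; with |MG| = 14.2, G = (17.18, 6.362). ∠MGE = 90.6° gives GE at 173.8° from the x-axis; with |GE| = 16.0, E = (1.271, 8.090). The perpendicularity gives EB at right angles to GE, so EB runs at -96.20°; with |EB| = 27.2, B = (-1.667, -18.95). Then |MB| = |B − M| = 20.73.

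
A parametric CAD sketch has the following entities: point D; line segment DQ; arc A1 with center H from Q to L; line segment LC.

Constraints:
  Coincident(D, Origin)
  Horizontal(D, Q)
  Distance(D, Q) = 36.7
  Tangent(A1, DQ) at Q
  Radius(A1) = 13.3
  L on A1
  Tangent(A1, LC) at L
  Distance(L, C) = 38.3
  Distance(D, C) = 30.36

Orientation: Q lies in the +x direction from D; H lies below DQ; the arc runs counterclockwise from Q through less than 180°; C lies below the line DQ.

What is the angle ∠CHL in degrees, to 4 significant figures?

70.85°

Checks: D = (0.00, 0.00) ✓; |HL| = 13.30 ✓; ∠(HL, LC) = 90.00° ✓; |LC| = 38.30 ✓; |DC| = 30.36 ✓.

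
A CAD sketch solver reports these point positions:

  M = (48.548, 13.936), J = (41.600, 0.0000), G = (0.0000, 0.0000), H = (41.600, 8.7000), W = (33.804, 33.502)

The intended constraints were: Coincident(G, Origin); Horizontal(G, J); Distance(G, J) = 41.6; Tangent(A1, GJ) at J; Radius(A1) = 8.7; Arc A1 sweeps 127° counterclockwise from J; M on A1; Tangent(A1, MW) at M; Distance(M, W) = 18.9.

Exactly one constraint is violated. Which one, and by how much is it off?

Distance(M, W) = 18.9 — off by 5.60.

G = (0.00, 0.00) ✓; G.y = 0.00, J.y = 0.00 ✓; |GJ| = 41.60 ✓; ∠(HJ, JG) = 90.00° ✓; |HJ| = 8.700 ✓; bearing(H→M) − bearing(H→J) = 127.0° ✓; |HM| = 8.700 ✓; ∠(HM, MW) = 90.00° ✓; |MW| = 24.50 ✗.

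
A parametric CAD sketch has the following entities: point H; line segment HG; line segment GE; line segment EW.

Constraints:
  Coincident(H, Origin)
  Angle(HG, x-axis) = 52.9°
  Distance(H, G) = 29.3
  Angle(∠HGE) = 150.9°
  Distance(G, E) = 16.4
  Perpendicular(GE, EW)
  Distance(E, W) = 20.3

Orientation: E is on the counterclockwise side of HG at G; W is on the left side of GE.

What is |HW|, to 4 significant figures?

42.44

∠HGE = 150.9°, so GE runs at 52.9° + (180° − 150.9°) = 82.00° from the x-axis; with |GE| = 16.4, E = G + 16.4·(cos 82.00°, sin 82.00°) = (19.96, 39.61). GE is perpendicular to EW; with |EW| = 20.3 on the left of GE, W = E + 20.3·(-0.9903, 0.1392) = (-0.1460, 42.43). Then |HW| = |W − H| = 42.44.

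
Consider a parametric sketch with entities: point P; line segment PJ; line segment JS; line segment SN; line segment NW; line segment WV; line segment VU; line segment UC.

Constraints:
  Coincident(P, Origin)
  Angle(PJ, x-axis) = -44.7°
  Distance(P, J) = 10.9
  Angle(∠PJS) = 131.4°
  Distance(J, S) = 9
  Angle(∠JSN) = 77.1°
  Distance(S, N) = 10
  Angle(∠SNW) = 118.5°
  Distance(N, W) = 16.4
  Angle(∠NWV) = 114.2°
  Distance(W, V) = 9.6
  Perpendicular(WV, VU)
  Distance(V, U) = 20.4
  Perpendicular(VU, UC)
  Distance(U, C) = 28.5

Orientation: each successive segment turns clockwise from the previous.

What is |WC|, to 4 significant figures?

27.81

P is at the origin; PJ runs at -44.7° with length 10.9, so J = (7.748, -7.667). ∠PJS = 131.4° gives JS at -93.30° from the x-axis; with |JS| = 9.0, S = (7.230, -16.65). ∠JSN = 77.1° gives SN at 163.8° from the x-axis; with |SN| = 10.0, N = (-2.373, -13.86). ∠SNW = 118.5° gives NW at 102.3° from the x-axis; with |NW| = 16.4, W = (-5.867, 2.161). ∠NWV = 114.2° gives WV at 36.50° from the x-axis; with |WV| = 9.6, V = (1.850, 7.872). WV is perpendicular to VU, so VU runs at -53.50°; with |VU| = 20.4, U = (13.98, -8.527). VU ⟂ UC, so UC runs at -143.5°; with |UC| = 28.5, C = (-8.926, -25.48). Then |WC| = |C − W| = 27.81.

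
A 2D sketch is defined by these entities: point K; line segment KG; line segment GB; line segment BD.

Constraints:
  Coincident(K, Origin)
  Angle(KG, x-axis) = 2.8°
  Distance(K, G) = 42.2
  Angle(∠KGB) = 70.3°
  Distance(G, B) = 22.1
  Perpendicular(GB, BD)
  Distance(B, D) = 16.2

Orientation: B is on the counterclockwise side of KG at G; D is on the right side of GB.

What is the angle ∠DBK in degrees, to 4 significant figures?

168.8°

K is at the origin; KG runs at 2.8° with length 42.2, so G = 42.2·(cos 2.8°, sin 2.8°) = (42.15, 2.061). ∠KGB = 70.3°, so GB runs at 2.8° + (180° − 70.3°) = 112.5° from the x-axis; with |GB| = 22.1, B = G + 22.1·(cos 112.5°, sin 112.5°) = (33.69, 22.48). GB is perpendicular to BD; with |BD| = 16.2 on the right of GB, D = B + 16.2·(0.9239, 0.3827) = (48.66, 28.68). Then cos ∠DBK = BD·BK / (|BD||BK|), giving 168.8°.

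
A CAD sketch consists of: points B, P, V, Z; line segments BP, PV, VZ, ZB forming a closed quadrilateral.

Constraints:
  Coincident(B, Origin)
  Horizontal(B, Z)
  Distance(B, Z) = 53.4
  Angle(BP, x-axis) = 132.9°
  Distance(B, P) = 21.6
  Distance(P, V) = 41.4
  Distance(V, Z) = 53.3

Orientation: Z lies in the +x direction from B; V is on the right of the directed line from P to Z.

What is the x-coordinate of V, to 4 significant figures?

4.376

Checks: |PV| = 41.40 ✓; |VZ| = 53.30 ✓.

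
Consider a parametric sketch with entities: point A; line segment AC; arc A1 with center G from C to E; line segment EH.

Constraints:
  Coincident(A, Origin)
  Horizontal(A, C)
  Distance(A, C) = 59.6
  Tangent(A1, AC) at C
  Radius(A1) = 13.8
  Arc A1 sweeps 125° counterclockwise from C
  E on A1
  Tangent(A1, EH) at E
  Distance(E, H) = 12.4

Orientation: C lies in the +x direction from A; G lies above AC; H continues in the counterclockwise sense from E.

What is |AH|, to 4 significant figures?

71.31

On A1, C sits at bearing -90° from G; a 125° counterclockwise sweep puts E at bearing 35°, so E = G + 13.8·(cos 35°, sin 35°) = (70.90, 21.72). Tangency of A1 to EH means the radius GE is perpendicular to EH, so EH runs along (−sin 35°, cos 35°); with |EH| = 12.4, H = (63.79, 31.87). Then |AH| = |H − A| = 71.31.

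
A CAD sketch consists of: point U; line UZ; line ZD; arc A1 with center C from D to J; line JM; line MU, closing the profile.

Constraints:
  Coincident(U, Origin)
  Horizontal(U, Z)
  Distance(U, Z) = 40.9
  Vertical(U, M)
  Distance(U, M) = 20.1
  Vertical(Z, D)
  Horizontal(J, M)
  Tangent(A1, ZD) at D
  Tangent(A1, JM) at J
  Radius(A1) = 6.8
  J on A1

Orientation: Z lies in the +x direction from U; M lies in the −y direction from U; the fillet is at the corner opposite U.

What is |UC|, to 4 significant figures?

36.60

U and M share the same x with |UM| = 20.1 and M on the −y side, so M = (0.000, -20.10). The virtual corner opposite U is at (40.90, -20.10). The tangent condition forces CD to be normal to ZD and since A1 is tangent to JM there, CJ ⟂ JM, with radius 6.8, so the center C sits 6.8 in from both sides at C = (34.10, -13.30). Then |UC| = |C − U| = 36.60.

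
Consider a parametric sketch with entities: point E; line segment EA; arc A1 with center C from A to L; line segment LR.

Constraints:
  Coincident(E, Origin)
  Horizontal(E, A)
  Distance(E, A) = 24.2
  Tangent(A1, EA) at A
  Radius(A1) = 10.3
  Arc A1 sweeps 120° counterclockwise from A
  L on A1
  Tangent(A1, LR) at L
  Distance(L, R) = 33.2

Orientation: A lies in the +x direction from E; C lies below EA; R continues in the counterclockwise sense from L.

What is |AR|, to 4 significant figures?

44.86

E is at the origin; EA is horizontal with |EA| = 24.2 and A on the +x side, so A = (24.20, 0.000). Tangency of A1 to EA means the radius CA is perpendicular to EA, so C = A + (0, -10.3) = (24.20, -10.30). On A1, A sits at bearing 90° from C; a 120° counterclockwise sweep puts L at bearing 210°, so L = C + 10.3·(cos 210°, sin 210°) = (15.28, -15.45). The tangent condition forces CL to be normal to LR, so LR runs along (−sin 210°, cos 210°); with |LR| = 33.2, R = (31.88, -44.20). Then |AR| = |R − A| = 44.86.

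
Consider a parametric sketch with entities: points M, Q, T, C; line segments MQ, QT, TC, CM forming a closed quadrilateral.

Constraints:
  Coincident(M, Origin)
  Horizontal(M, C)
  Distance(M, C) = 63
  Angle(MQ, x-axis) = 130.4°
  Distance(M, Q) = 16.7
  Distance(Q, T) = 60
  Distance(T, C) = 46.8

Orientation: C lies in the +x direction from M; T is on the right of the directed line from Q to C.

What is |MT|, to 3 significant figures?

43.3

Checks: |QT| = 60.00 ✓; |TC| = 46.80 ✓.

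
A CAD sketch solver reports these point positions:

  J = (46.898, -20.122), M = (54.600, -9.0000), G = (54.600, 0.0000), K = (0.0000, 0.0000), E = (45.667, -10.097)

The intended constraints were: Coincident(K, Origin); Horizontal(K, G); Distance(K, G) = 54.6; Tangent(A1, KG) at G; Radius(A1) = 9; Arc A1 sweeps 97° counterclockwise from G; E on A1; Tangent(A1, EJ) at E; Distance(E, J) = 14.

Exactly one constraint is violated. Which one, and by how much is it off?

Distance(E, J) = 14 — off by 3.90.

K = (0.00, 0.00) ✓; K.y = 0.00, G.y = 0.00 ✓; |KG| = 54.60 ✓; ∠(MG, GK) = 90.00° ✓; |MG| = 9.000 ✓; bearing(M→E) − bearing(M→G) = 97.00° ✓; |ME| = 9.000 ✓; ∠(ME, EJ) = 90.00° ✓; |EJ| = 10.10 ✗.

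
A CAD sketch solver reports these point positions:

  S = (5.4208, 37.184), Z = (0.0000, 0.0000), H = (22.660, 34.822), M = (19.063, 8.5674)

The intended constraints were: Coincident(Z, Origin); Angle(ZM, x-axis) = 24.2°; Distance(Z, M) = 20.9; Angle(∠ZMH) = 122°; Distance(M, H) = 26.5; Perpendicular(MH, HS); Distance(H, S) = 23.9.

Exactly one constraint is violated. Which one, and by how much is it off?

Distance(H, S) = 23.9 — off by 6.50.

Z = (0.00, 0.00) ✓; ZM at 24.20° ✓; |ZM| = 20.90 ✓; ∠ZMH = 122.0° ✓; |MH| = 26.50 ✓; ∠(MH, HS) = 90.00° ✓; |HS| = 17.40 ✗.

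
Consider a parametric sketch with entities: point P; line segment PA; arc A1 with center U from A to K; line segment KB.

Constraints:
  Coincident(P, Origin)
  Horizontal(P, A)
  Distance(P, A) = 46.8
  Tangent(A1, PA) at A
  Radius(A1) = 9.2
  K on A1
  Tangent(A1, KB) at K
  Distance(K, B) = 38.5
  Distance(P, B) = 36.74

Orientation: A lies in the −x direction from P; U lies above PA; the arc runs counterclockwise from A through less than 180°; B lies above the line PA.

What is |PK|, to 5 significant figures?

39.795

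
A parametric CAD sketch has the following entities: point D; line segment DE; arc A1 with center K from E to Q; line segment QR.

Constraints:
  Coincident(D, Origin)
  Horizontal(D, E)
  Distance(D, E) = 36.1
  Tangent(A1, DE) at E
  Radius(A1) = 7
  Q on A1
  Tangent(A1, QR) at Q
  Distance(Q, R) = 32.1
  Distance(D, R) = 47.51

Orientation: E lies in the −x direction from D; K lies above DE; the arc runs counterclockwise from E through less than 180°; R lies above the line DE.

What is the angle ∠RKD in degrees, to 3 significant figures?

85.9°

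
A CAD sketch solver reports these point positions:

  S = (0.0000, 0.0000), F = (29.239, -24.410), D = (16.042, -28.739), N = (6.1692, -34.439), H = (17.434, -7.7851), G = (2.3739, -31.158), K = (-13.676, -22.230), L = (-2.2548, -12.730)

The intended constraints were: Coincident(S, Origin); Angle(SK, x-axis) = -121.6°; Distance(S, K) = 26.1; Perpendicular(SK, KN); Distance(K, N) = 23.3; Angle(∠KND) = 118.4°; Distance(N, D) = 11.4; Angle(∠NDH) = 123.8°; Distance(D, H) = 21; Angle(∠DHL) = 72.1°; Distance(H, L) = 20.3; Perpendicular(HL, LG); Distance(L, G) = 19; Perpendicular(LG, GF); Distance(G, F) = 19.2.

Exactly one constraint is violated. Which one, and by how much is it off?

Distance(G, F) = 19.2 — off by 8.50.

S = (0.00, 0.00) ✓; SK at -121.6° ✓; |SK| = 26.10 ✓; ∠(SK, KN) = 90.00° ✓; |KN| = 23.30 ✓; ∠KND = 118.4° ✓; |ND| = 11.40 ✓; ∠NDH = 123.8° ✓; |DH| = 21.00 ✓; ∠DHL = 72.10° ✓; |HL| = 20.30 ✓; ∠(HL, LG) = 90.00° ✓; |LG| = 19.00 ✓; ∠(LG, GF) = 90.00° ✓; |GF| = 27.70 ✗.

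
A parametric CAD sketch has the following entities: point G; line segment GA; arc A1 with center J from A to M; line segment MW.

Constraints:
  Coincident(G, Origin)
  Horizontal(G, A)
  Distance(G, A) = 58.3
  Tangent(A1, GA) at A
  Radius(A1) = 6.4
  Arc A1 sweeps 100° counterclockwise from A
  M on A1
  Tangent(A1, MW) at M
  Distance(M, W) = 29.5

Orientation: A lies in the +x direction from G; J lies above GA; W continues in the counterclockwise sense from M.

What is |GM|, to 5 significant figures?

65.038

G is at the origin; GA is horizontal with |GA| = 58.3 and A on the +x side, so A = (58.300, 0.0000). The tangent condition forces JA to be normal to GA, so J = A + (0, 6.4) = (58.300, 6.4000). On A1, A sits at bearing -90° from J; a 100° counterclockwise sweep puts M at bearing 10°, so M = J + 6.4·(cos 10°, sin 10°) = (64.603, 7.5113). Then |GM| = |M − G| = 65.038.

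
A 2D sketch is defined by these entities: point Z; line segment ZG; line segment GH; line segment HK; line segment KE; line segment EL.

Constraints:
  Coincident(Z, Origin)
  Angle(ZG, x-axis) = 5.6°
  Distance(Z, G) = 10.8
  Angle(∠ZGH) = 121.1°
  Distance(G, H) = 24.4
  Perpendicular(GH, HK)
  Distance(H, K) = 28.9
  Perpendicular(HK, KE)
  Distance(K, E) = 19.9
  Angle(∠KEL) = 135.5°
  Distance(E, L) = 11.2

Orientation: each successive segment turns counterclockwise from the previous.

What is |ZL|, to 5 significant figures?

11.986

Z is at the origin; ZG runs at 5.6° with length 10.8, so G = (10.748, 1.0539). ∠ZGH = 121.1° gives GH at 64.500° from the x-axis; with |GH| = 24.4, H = (21.253, 23.077). The perpendicularity gives HK at right angles to GH, so HK runs at 154.50°; with |HK| = 28.9, K = (-4.8318, 35.519). The perpendicularity gives KE at right angles to HK, so KE runs at -115.50°; with |KE| = 19.9, E = (-13.399, 17.557). ∠KEL = 135.5° gives EL at -71.000° from the x-axis; with |EL| = 11.2, L = (-9.7526, 6.9675). Then |ZL| = |L − Z| = 11.986.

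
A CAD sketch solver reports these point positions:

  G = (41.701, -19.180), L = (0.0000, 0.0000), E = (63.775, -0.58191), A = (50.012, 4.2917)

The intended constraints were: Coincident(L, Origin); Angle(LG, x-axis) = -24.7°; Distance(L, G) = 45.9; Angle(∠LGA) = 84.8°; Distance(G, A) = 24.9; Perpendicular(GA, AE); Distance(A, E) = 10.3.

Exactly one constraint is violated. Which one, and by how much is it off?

Distance(A, E) = 10.3 — off by 4.30.

L = (0.00, 0.00) ✓; LG at -24.70° ✓; |LG| = 45.90 ✓; ∠LGA = 84.80° ✓; |GA| = 24.90 ✓; ∠(GA, AE) = 90.00° ✓; |AE| = 14.60 ✗.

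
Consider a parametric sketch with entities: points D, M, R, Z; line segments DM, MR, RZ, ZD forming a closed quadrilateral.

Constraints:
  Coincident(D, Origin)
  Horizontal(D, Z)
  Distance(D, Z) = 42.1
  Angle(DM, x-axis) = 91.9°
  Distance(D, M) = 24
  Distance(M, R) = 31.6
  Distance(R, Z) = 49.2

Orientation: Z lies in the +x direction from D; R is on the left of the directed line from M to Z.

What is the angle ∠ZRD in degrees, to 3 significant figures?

49.9°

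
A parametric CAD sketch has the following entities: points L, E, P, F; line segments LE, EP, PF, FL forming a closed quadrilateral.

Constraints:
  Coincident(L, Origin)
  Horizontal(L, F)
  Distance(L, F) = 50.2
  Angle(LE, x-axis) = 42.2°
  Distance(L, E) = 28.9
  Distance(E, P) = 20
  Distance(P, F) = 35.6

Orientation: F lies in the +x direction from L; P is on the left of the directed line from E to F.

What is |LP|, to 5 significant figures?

48.900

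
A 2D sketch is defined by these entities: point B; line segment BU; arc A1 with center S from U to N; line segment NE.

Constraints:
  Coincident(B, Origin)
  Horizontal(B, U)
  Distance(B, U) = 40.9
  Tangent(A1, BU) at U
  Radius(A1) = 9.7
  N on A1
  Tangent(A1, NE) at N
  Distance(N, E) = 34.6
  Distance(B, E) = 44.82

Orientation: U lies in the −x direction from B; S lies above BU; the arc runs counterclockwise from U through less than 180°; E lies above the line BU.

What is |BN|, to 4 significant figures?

32.38

Checks: |SN| = 9.700 ✓; ∠(SN, NE) = 90.00° ✓; |NE| = 34.60 ✓; |BE| = 44.82 ✓.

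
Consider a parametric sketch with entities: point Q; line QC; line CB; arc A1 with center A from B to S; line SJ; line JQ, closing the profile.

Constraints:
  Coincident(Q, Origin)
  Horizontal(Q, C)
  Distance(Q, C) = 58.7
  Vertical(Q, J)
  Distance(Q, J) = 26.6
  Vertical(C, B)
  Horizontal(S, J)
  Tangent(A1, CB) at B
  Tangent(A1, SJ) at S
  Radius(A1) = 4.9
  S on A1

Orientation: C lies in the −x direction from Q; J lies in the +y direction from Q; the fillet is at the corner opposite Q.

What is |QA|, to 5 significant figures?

58.011

QJ is vertical with |QJ| = 26.6 and J on the +y side, so J = (0.0000, 26.600). The virtual corner opposite Q is at (-58.700, 26.600). The tangent condition forces AB to be normal to CB and since A1 is tangent to SJ there, AS ⟂ SJ, with radius 4.9, so the center A sits 4.9 in from both sides at A = (-53.800, 21.700). Then |QA| = |A − Q| = 58.011.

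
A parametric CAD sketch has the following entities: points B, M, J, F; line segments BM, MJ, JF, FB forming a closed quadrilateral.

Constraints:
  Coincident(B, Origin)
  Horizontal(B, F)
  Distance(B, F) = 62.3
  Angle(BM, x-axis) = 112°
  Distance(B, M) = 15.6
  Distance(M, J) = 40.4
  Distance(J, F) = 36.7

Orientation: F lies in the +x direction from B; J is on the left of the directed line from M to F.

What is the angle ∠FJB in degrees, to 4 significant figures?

107.0°

Checks: |MJ| = 40.40 ✓; |JF| = 36.70 ✓.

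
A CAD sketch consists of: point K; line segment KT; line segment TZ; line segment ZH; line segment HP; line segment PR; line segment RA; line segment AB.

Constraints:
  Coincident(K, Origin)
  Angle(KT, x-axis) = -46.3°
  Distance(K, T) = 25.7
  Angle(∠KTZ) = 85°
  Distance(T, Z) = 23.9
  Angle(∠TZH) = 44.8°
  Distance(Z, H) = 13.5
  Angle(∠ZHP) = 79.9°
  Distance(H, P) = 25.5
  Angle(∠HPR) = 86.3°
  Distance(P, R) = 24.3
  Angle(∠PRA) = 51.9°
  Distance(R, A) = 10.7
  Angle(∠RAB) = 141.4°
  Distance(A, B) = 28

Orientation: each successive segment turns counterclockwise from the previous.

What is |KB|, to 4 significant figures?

19.62

K is at the origin; KT runs at -46.3° with length 25.7, so T = (17.76, -18.58). ∠KTZ = 85.0° gives TZ at 48.70° from the x-axis; with |TZ| = 23.9, Z = (33.53, -0.6250). ∠TZH = 44.8° gives ZH at -176.1° from the x-axis; with |ZH| = 13.5, H = (20.06, -1.543). ∠ZHP = 79.9° gives HP at -76.00° from the x-axis; with |HP| = 25.5, P = (26.23, -26.29). ∠HPR = 86.3° gives PR at 17.70° from the x-axis; with |PR| = 24.3, R = (49.38, -18.90). ∠PRA = 51.9° gives RA at 145.8° from the x-axis; with |RA| = 10.7, A = (40.53, -12.88). ∠RAB = 141.4° gives AB at -175.6° from the x-axis; with |AB| = 28.0, B = (12.61, -15.03). Then |KB| = |B − K| = 19.62.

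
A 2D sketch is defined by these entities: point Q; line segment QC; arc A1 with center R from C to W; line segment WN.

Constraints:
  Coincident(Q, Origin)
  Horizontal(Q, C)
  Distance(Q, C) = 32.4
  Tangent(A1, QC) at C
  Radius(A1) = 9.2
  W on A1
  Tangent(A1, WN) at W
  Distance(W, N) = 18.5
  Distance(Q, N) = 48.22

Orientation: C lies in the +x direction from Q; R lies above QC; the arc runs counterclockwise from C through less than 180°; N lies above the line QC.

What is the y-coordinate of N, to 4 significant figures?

28.91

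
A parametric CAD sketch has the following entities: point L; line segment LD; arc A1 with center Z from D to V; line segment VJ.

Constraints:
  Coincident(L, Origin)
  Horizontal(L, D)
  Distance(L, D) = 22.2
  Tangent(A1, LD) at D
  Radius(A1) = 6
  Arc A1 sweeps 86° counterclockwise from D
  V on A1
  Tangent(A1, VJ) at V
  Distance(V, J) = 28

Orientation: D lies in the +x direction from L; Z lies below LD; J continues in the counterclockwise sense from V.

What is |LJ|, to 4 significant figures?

36.42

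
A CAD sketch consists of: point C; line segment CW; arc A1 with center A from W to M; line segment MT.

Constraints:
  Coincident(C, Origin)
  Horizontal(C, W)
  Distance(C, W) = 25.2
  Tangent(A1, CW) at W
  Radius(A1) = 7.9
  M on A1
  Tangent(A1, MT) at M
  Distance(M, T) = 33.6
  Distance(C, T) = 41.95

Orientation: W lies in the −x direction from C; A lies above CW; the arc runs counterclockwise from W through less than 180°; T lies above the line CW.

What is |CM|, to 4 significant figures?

18.65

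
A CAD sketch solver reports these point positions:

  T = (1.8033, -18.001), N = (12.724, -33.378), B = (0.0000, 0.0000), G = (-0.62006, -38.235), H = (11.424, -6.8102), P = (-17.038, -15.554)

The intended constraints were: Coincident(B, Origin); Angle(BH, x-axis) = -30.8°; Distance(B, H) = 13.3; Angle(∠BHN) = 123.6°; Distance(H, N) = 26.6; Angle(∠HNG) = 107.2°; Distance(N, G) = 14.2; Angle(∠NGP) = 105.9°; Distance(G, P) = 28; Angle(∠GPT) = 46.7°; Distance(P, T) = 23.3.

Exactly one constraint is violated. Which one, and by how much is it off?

Distance(P, T) = 23.3 — off by 4.30.

B = (0.00, 0.00) ✓; BH at -30.80° ✓; |BH| = 13.30 ✓; ∠BHN = 123.6° ✓; |HN| = 26.60 ✓; ∠HNG = 107.2° ✓; |NG| = 14.20 ✓; ∠NGP = 105.9° ✓; |GP| = 28.00 ✓; ∠GPT = 46.70° ✓; |PT| = 19.00 ✗.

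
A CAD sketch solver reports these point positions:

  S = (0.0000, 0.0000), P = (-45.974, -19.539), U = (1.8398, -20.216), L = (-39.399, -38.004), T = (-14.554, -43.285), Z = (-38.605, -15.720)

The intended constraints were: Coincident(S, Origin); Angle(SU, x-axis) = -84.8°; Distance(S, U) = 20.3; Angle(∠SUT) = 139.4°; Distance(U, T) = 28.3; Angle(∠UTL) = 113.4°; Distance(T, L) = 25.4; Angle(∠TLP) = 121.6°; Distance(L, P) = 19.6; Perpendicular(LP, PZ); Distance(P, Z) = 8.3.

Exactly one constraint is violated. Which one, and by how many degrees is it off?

Perpendicular(LP, PZ) — off by 7.80°.

S = (0.00, 0.00) ✓; SU at -84.80° ✓; |SU| = 20.30 ✓; ∠SUT = 139.4° ✓; |UT| = 28.30 ✓; ∠UTL = 113.4° ✓; |TL| = 25.40 ✓; ∠TLP = 121.6° ✓; |LP| = 19.60 ✓; ∠(LP, PZ) = 82.20° ✗; |PZ| = 8.300 ✓.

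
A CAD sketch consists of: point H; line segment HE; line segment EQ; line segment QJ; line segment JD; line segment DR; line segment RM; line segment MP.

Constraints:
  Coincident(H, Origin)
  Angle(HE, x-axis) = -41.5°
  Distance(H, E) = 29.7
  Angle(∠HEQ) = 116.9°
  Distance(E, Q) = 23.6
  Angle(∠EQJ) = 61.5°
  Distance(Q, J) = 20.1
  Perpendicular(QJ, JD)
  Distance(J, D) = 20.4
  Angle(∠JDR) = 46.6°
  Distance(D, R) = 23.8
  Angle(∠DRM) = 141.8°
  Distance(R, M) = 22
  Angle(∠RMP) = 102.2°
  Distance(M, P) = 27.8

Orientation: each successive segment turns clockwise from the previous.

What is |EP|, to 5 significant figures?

50.329

∠DRM = 141.8° gives RM at -124.70° from the x-axis; with |RM| = 22.0, M = (4.4865, -55.731). ∠RMP = 102.2° gives MP at 157.50° from the x-axis; with |MP| = 27.8, P = (-21.197, -45.093). Then |EP| = |P − E| = 50.329.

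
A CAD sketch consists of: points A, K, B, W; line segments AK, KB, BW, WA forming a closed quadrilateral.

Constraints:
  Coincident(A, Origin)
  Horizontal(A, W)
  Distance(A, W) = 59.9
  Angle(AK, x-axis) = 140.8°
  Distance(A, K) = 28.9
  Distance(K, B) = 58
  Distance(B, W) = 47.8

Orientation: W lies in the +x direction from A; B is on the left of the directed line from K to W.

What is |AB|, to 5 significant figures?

50.156

Checks: |KB| = 58.00 ✓; |BW| = 47.80 ✓.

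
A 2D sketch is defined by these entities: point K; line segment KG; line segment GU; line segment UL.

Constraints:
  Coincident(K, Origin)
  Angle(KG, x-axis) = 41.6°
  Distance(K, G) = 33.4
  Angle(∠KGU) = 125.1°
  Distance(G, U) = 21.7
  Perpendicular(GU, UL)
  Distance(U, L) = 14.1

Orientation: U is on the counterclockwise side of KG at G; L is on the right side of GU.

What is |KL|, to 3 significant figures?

58.2

K is at the origin; KG runs at 41.6° with length 33.4, so G = 33.4·(cos 41.6°, sin 41.6°) = (25.0, 22.2). ∠KGU = 125.1°, so GU runs at 41.6° + (180° − 125.1°) = 96.5° from the x-axis; with |GU| = 21.7, U = G + 21.7·(cos 96.5°, sin 96.5°) = (22.5, 43.7). GU ⟂ UL; with |UL| = 14.1 on the right of GU, L = U + 14.1·(0.994, 0.113) = (36.5, 45.3). Then |KL| = |L − K| = 58.2.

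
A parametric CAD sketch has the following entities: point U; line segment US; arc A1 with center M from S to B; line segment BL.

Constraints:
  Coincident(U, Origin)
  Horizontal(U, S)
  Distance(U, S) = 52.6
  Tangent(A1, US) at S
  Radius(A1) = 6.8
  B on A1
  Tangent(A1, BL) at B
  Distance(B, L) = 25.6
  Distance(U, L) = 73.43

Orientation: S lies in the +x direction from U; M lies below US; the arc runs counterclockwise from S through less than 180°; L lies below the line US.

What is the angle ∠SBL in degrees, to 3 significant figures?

110°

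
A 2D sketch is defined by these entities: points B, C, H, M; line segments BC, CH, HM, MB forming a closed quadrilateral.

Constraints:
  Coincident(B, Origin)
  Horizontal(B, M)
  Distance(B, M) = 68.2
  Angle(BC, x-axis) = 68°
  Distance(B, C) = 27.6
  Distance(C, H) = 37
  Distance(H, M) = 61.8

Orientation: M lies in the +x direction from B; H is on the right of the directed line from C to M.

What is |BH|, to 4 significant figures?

13.53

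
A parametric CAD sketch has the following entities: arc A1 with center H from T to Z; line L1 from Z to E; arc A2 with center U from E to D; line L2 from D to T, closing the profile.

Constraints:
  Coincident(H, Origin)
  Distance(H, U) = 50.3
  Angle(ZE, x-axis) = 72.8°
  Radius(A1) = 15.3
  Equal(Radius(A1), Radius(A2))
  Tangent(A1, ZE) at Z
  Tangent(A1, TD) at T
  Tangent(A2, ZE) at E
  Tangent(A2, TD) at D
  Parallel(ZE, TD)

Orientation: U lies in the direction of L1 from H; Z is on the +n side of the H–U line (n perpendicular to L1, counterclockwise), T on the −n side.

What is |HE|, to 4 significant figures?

52.58

The slot axis is L1's direction at 72.8°, so u = (cos 72.8°, sin 72.8°) = (0.2957, 0.9553) and n = (−sin 72.8°, cos 72.8°) = (-0.9553, 0.2957). H is at the origin and U lies 50.3 along u from H, so U = 50.3·u = (14.87, 48.05). Tangency of A1 to both parallel lines with radius 15.3 puts Z and T at H ± 15.3·n: Z = (-14.62, 4.524), T = (14.62, -4.524). Equal radii place E and D the same way about U: E = U + 15.3·n = (0.2584, 52.57), D = U − 15.3·n = (29.49, 43.53). Then |HE| = |E − H| = 52.58.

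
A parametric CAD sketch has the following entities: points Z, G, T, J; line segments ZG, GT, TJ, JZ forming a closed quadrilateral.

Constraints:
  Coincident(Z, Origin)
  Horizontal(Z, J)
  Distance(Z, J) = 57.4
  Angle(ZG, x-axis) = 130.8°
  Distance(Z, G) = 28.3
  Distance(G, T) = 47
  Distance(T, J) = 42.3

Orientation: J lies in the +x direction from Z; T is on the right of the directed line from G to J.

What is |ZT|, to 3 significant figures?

19.2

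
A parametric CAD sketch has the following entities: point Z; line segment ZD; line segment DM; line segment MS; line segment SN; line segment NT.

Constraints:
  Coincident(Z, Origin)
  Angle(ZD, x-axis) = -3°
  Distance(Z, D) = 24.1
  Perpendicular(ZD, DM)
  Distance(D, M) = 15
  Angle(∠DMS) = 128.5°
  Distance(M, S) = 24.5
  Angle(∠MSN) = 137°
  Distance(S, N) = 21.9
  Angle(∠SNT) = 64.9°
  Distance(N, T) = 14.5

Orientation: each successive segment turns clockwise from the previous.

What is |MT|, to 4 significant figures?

33.86

Z is at the origin; ZD runs at -3.0° with length 24.1, so D = (24.07, -1.261). ZD ⟂ DM, so DM runs at -93.00°; with |DM| = 15.0, M = (23.28, -16.24). ∠DMS = 128.5° gives MS at -144.5° from the x-axis; with |MS| = 24.5, S = (3.336, -30.47). ∠MSN = 137.0° gives SN at 172.5° from the x-axis; with |SN| = 21.9, N = (-18.38, -27.61). ∠SNT = 64.9° gives NT at 57.40° from the x-axis; with |NT| = 14.5, T = (-10.56, -15.39). Then |MT| = |T − M| = 33.86.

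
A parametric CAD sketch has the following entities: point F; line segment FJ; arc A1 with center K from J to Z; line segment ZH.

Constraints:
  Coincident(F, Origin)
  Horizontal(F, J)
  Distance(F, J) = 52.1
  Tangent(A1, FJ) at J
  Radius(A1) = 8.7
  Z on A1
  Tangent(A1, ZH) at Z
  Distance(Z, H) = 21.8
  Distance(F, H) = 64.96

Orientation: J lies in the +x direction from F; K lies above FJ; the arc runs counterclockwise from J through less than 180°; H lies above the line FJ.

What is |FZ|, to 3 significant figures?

61.5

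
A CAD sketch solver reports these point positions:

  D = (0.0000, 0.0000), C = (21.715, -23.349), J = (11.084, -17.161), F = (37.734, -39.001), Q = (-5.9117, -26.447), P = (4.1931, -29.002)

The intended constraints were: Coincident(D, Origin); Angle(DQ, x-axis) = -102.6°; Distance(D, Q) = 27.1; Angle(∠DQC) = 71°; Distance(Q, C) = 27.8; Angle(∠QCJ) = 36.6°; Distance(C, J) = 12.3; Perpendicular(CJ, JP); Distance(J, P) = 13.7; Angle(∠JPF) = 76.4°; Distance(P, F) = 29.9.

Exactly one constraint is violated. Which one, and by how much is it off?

Distance(P, F) = 29.9 — off by 5.10.

D = (0.00, 0.00) ✓; DQ at -102.6° ✓; |DQ| = 27.10 ✓; ∠DQC = 71.00° ✓; |QC| = 27.80 ✓; ∠QCJ = 36.60° ✓; |CJ| = 12.30 ✓; ∠(CJ, JP) = 90.01° ✓; |JP| = 13.70 ✓; ∠JPF = 76.40° ✓; |PF| = 35.00 ✗.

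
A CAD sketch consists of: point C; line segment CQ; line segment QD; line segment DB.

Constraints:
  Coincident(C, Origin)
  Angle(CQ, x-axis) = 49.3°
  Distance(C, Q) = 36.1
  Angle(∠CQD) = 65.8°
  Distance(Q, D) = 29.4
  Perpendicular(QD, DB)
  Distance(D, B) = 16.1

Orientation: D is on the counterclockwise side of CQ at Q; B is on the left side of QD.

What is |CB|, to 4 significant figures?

22.28

∠CQD = 65.8°, so QD runs at 49.3° + (180° − 65.8°) = 163.5° from the x-axis; with |QD| = 29.4, D = Q + 29.4·(cos 163.5°, sin 163.5°) = (-4.649, 35.72). QD ⟂ DB; with |DB| = 16.1 on the left of QD, B = D + 16.1·(-0.2840, -0.9588) = (-9.221, 20.28). Then |CB| = |B − C| = 22.28.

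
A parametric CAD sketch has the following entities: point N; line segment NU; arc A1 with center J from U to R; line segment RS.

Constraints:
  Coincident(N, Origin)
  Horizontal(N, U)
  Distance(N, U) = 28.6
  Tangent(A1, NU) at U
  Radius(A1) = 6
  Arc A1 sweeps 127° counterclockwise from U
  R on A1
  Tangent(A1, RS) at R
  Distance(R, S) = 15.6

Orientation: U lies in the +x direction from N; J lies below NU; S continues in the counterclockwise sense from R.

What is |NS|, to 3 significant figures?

39.9

On A1, U sits at bearing 90° from J; a 127° counterclockwise sweep puts R at bearing 217°, so R = J + 6.0·(cos 217°, sin 217°) = (23.8, -9.61). A1 meets RS tangentially, so JR is at right angles to RS, so RS runs along (−sin 217°, cos 217°); with |RS| = 15.6, S = (33.2, -22.1). Then |NS| = |S − N| = 39.9.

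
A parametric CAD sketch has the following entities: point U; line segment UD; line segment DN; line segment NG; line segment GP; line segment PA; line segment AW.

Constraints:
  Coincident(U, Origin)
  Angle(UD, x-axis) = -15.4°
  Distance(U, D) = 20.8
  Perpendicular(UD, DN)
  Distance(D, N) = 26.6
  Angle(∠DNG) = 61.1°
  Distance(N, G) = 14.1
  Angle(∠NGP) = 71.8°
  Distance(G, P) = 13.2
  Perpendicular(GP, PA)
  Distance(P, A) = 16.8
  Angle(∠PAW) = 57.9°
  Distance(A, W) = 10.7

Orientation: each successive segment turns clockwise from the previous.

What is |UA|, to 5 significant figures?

37.521

∠NGP = 71.8° gives GP at 27.500° from the x-axis; with |GP| = 13.2, P = (14.607, -15.226). The perpendicularity gives PA at right angles to GP, so PA runs at -62.500°; with |PA| = 16.8, A = (22.364, -30.128). Then |UA| = |A − U| = 37.521.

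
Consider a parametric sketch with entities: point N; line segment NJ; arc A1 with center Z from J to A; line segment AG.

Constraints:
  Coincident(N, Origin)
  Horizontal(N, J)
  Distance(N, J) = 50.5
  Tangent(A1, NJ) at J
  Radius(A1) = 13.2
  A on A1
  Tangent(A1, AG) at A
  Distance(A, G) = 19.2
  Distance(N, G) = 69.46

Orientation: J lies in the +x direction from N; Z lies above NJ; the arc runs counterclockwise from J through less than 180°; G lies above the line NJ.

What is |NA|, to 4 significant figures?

65.35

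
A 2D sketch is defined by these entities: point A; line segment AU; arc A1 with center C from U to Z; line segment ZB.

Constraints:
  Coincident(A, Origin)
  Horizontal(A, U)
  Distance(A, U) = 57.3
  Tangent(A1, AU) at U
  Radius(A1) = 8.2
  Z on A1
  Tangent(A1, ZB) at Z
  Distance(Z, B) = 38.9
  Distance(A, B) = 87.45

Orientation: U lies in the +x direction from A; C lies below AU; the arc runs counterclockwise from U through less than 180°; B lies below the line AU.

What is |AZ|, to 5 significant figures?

52.759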